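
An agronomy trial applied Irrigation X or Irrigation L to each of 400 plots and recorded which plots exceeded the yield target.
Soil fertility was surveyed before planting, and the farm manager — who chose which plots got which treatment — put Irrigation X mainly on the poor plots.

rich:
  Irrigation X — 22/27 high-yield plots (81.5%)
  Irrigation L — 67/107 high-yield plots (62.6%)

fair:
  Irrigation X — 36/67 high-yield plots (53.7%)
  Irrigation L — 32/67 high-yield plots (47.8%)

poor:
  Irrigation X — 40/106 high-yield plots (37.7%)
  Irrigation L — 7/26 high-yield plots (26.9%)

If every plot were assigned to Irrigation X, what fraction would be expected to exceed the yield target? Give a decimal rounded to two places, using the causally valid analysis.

Within every soil fertility level Irrigation X has the higher rate, yet pooled Irrigation L does — Simpson's reversal.
Soil fertility satisfies the back-door criterion: it is not a descendant of the irrigation, and it blocks the spurious path from irrigation to outcome. Adjusting for it (i.e., using the within-soil fertility rates) gives the causal effect.
Standardising Irrigation X to the population soil fertility mix: 0.335·22/27 + 0.335·36/67 + 0.330·40/106 = 0.577.

0.58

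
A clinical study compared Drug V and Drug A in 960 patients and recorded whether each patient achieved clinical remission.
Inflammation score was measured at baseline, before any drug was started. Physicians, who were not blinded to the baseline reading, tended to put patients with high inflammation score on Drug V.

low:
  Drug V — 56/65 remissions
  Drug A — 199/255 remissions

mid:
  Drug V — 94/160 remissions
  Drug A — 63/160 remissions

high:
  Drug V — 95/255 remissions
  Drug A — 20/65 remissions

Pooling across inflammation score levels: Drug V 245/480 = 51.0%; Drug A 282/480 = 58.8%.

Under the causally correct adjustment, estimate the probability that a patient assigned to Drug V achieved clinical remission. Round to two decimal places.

0.61

Inflammation score differs across drugs for reasons unrelated to any effect of the drug itself, and it separately predicts the outcome — a classic confounder. We must compare within inflammation score levels.
Standardising Drug V to the population inflammation score mix: 0.333·56/65 + 0.333·94/160 + 0.333·95/255 = 0.607.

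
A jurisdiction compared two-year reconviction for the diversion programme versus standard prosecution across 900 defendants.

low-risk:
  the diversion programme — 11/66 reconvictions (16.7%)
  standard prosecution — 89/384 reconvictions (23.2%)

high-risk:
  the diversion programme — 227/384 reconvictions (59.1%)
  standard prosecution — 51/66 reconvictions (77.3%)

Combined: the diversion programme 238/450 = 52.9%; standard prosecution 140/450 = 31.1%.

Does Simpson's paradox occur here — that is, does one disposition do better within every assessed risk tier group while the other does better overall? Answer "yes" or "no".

Within each assessed risk tier level (low-risk 16.7% vs 23.2%; high-risk 59.1% vs 77.3%), the diversion programme has the lower rate every time. Pooled: 52.9% vs 31.1% — standard prosecution has the lower rate overall. The two comparisons disagree.

yes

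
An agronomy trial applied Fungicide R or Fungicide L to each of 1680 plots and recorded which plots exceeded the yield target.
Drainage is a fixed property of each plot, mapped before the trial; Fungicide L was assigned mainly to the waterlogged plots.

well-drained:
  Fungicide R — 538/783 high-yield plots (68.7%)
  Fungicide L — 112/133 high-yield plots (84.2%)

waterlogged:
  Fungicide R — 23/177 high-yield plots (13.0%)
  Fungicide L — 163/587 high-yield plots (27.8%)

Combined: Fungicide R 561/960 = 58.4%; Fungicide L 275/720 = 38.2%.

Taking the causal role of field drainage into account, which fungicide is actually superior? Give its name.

Field drainage differs across fungicides for reasons unrelated to any effect of the fungicide itself, and it separately predicts the outcome — a classic confounder. We must compare within field drainage levels.
Within each level — well-drained: 68.7% vs 84.2%; waterlogged: 13.0% vs 27.8% — Fungicide L is higher every time.

Fungicide L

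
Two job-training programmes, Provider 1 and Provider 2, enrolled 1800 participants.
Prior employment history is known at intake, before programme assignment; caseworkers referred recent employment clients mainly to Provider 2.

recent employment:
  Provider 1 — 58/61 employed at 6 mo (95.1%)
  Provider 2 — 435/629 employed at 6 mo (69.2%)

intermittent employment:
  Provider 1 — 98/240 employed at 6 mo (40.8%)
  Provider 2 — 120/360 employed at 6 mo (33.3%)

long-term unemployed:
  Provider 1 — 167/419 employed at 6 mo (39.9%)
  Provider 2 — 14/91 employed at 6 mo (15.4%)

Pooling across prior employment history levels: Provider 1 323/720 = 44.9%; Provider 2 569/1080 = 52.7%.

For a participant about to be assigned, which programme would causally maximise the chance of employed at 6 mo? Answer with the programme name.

Provider 1

Prior employment history satisfies the back-door criterion: it is not a descendant of the programme, and it blocks the spurious path from programme to outcome. Adjusting for it (i.e., using the within-prior employment history rates) gives the causal effect.
Within each level — recent employment: 95.1% vs 69.2%; intermittent employment: 40.8% vs 33.3%; long-term unemployed: 39.9% vs 15.4% — Provider 1 is higher every time.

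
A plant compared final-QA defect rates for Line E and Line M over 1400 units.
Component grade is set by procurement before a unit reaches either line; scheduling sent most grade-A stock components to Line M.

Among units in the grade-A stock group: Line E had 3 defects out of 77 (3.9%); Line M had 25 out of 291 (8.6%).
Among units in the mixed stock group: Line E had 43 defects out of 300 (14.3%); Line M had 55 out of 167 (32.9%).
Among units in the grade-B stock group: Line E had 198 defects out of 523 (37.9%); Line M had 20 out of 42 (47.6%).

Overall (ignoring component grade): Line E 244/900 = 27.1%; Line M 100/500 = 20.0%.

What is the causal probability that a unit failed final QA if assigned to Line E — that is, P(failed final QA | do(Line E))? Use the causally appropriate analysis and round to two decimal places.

The stratified and pooled comparisons disagree (Line E wins within each component grade; Line M wins overall), so the answer turns on the causal role of component grade.
Nothing the line does changes component grade; the imbalance is an allocation artefact. With component grade also predicting the outcome, the pooled figure is confounded, and the within-stratum comparison is the causal one.
Standardising Line E to the population component grade mix: 0.263·3/77 + 0.334·43/300 + 0.404·198/523 = 0.211.

0.21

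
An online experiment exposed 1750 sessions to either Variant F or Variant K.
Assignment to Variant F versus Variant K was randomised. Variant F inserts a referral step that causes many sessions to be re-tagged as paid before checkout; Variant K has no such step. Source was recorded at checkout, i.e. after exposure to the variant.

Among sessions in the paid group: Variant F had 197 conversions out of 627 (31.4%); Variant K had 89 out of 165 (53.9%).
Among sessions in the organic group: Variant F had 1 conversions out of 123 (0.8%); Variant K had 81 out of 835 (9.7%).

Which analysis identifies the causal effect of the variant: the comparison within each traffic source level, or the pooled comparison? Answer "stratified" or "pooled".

Traffic source here is a post-treatment variable shaped by the variant; conditioning on it would introduce bias rather than remove it. The overall comparison is the causal one.
Pooled: Variant F 26.4% vs Variant K 17.0%; Variant F is higher overall.

pooled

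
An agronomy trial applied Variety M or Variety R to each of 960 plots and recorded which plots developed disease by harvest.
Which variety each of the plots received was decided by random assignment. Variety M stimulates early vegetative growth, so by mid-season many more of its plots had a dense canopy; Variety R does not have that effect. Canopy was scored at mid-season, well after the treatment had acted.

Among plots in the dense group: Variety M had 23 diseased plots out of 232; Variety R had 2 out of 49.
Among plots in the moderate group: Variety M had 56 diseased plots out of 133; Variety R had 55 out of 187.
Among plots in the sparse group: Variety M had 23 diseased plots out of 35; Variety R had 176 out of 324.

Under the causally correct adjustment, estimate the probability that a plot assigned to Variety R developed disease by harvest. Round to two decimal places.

0.42

Mid-season canopy is downstream of the variety. One should not condition on a consequence of treatment, so the overall rates are the right comparison.
So P(outcome | do(Variety R)) is just the pooled rate for Variety R: 233/560 = 0.416.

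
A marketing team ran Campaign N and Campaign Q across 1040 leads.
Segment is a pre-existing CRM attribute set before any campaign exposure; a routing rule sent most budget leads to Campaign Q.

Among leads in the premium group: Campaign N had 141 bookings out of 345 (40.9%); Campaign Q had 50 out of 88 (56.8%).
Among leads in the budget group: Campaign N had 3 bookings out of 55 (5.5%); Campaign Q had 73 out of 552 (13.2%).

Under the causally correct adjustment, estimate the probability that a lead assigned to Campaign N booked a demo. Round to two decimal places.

Here customer segment is a common cause — it drives both which campaign a case falls under and the outcome. The crude comparison mixes populations; the stratum-specific rates are the causally relevant ones.
Standardising Campaign N to the population customer segment mix: 0.416·141/345 + 0.584·3/55 = 0.202.

0.20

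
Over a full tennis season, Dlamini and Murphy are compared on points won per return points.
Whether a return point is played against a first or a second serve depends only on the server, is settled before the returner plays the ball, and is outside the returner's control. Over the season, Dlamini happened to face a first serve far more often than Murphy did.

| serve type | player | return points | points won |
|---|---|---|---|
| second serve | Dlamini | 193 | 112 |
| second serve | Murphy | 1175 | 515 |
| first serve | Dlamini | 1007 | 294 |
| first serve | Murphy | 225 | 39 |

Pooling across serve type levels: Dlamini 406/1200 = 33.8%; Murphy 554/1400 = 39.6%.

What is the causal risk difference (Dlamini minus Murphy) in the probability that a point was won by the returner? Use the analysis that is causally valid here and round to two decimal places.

Within every serve type level Dlamini has the higher rate, yet pooled Murphy does — Simpson's reversal.
Serve type satisfies the back-door criterion: it is not a descendant of the player, and it blocks the spurious path from player to outcome. Adjusting for it (i.e., using the within-serve type rates) gives the causal effect.
Adjusting over the population distribution of serve type: 0.526·(0.580−0.438) + 0.474·(0.292−0.173) = +0.131.

+0.13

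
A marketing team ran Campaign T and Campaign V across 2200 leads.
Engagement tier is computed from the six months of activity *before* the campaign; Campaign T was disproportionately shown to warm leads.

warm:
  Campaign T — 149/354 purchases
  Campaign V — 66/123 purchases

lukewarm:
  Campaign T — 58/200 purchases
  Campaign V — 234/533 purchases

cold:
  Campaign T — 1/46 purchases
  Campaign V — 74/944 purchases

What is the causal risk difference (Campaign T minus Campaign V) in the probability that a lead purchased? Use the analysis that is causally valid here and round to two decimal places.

-0.10

The imbalance in engagement tier arose from how leads were allocated, not from anything the campaign did; and engagement tier independently affects the outcome. The pooled gap is confounded — condition on engagement tier.
Adjusting over the population distribution of engagement tier: 0.217·(0.421−0.537) + 0.333·(0.290−0.439) + 0.450·(0.022−0.078) = -0.100.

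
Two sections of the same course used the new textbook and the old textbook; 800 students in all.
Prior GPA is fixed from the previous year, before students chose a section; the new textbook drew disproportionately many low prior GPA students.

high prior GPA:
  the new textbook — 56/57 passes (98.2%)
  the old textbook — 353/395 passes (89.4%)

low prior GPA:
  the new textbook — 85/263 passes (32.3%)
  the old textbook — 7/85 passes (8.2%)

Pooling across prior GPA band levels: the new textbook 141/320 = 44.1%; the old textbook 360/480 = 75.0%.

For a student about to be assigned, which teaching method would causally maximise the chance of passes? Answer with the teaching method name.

Since prior GPA band is a pre-existing factor (not a product of the teaching method) and it affects the outcome on its own, it is a confounder. The stratified rates, not the pooled rate, identify the causal effect.
Within each level — high prior GPA: 98.2% vs 89.4%; low prior GPA: 32.3% vs 8.2% — the new textbook is higher every time.

the new textbook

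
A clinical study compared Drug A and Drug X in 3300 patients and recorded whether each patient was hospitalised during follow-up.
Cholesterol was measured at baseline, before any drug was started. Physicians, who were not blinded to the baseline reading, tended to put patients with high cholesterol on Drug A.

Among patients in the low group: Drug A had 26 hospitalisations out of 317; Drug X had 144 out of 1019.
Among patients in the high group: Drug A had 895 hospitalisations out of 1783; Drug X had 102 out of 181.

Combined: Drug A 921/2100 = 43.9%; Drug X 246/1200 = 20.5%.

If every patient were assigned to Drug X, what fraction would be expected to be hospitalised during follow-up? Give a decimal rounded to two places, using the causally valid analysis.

0.39

Cholesterol satisfies the back-door criterion: it is not a descendant of the drug, and it blocks the spurious path from drug to outcome. Adjusting for it (i.e., using the within-cholesterol rates) gives the causal effect.
Standardising Drug X to the population cholesterol mix: 0.405·144/1019 + 0.595·102/181 = 0.393.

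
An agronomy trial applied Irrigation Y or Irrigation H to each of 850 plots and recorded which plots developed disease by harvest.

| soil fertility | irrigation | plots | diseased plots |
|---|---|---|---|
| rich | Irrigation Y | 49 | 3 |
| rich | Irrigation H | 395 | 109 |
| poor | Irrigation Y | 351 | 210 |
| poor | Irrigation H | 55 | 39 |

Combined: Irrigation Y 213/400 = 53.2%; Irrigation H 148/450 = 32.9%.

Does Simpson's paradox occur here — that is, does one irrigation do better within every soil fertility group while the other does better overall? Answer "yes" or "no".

yes

Within each soil fertility level (rich 6.1% vs 27.6%; poor 59.8% vs 70.9%), Irrigation Y has the lower rate every time. Pooled: 53.2% vs 32.9% — Irrigation H has the lower rate overall. The two comparisons disagree.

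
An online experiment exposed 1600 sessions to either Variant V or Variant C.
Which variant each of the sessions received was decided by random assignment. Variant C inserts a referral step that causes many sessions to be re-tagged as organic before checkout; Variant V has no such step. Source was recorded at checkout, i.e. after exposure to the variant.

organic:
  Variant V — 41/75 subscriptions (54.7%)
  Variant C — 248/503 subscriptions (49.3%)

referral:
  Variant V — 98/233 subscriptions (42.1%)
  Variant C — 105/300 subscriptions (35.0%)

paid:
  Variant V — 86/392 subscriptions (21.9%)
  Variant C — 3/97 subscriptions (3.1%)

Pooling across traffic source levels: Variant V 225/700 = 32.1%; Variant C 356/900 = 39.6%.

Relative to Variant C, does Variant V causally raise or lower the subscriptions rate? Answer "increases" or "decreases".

Traffic source is recorded after the variant and is itself shifted by it — it sits on the causal path from variant to outcome. Conditioning on a mediator would strip out part of the effect we want; the pooled comparison gives the total causal effect.
Pooled: Variant V 32.1% vs Variant C 39.6%; Variant C is higher overall.

decreases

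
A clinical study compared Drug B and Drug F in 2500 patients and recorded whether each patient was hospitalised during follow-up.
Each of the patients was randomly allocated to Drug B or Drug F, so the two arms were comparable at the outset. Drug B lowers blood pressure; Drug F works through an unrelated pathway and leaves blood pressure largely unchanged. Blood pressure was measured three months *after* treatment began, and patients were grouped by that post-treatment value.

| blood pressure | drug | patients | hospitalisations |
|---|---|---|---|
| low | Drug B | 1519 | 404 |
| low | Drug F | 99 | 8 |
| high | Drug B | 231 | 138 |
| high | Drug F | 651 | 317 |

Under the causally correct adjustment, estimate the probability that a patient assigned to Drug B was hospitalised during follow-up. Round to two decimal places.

0.31

Within every blood pressure level Drug F has the lower rate, yet pooled Drug B does — Simpson's reversal.
Blood pressure here is a post-treatment variable shaped by the drug; conditioning on it would introduce bias rather than remove it. The overall comparison is the causal one.
So P(outcome | do(Drug B)) is just the pooled rate for Drug B: 542/1750 = 0.310.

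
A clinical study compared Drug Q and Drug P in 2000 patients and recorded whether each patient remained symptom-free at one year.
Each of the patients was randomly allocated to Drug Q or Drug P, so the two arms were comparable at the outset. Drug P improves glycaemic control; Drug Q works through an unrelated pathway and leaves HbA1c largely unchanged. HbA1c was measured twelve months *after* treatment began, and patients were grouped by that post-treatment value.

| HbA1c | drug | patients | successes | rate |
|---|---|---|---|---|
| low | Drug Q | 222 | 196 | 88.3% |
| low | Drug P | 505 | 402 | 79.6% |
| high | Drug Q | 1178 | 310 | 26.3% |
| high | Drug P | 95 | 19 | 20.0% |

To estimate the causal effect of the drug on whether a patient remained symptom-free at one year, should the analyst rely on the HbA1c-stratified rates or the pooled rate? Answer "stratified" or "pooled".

Drug Q is higher inside every HbA1c stratum but Drug P is higher in aggregate. Whether to stratify depends on how HbA1c relates to the drug.
Stratifying would compare drugs among patients the drugs themselves sorted into HbA1c groups — a form of selection on an intermediate. The unconditioned pooled rates give the total causal effect.
Pooled: Drug Q 36.1% vs Drug P 70.2%; Drug P is higher overall.

pooled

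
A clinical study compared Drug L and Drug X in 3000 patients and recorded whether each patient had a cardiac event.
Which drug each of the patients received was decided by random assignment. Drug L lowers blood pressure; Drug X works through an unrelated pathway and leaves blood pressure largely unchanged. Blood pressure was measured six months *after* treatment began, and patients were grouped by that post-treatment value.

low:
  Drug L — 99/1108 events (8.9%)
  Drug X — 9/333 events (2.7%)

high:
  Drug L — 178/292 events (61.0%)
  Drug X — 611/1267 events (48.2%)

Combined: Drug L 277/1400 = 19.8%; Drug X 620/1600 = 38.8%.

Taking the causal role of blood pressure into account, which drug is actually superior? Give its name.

The distribution of blood pressure is itself part of what the drug does — it is an intermediate outcome. Holding it fixed would remove that part of the effect; the total effect is the pooled difference.
Pooled: Drug L 19.8% vs Drug X 38.8%; Drug L is lower overall.

Drug L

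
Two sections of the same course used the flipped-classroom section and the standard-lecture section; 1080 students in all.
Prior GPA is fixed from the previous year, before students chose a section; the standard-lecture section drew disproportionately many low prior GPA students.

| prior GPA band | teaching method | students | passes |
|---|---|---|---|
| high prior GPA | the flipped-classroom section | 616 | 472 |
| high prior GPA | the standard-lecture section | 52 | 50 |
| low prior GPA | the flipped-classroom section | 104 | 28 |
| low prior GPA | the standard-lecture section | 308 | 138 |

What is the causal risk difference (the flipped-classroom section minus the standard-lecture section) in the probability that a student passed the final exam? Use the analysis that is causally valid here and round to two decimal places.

-0.19

The stratified and pooled comparisons disagree (the standard-lecture section wins within each prior GPA band; the flipped-classroom section wins overall), so the answer turns on the causal role of prior GPA band.
Here prior GPA band is a common cause — it drives both which teaching method a case falls under and the outcome. The crude comparison mixes populations; the stratum-specific rates are the causally relevant ones.
Adjusting over the population distribution of prior GPA band: 0.619·(0.766−0.962) + 0.381·(0.269−0.448) = -0.189.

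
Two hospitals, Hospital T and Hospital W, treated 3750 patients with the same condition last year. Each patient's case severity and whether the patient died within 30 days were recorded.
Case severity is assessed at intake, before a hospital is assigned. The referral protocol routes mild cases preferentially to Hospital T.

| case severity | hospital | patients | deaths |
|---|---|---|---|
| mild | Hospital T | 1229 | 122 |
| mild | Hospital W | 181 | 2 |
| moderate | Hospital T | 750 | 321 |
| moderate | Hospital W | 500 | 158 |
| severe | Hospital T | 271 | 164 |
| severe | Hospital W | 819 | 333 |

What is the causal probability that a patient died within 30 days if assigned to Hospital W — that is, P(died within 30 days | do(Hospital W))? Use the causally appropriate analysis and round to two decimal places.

Since case severity is a pre-existing factor (not a product of the hospital) and it affects the outcome on its own, it is a confounder. The stratified rates, not the pooled rate, identify the causal effect.
Standardising Hospital W to the population case severity mix: 0.376·2/181 + 0.333·158/500 + 0.291·333/819 = 0.228.

0.23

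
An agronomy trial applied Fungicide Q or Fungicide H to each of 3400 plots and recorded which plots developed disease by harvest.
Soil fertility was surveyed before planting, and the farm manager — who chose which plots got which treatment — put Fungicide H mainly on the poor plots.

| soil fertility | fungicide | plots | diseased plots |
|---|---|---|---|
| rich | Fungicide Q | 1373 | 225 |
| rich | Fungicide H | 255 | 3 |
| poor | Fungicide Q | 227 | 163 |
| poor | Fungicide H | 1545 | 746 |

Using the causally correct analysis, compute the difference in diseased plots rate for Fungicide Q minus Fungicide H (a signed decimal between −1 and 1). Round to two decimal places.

Within every soil fertility level Fungicide H has the lower rate, yet pooled Fungicide Q does — Simpson's reversal.
Soil fertility satisfies the back-door criterion: it is not a descendant of the fungicide, and it blocks the spurious path from fungicide to outcome. Adjusting for it (i.e., using the within-soil fertility rates) gives the causal effect.
Adjusting over the population distribution of soil fertility: 0.479·(0.164−0.012) + 0.521·(0.718−0.483) = +0.195.

+0.20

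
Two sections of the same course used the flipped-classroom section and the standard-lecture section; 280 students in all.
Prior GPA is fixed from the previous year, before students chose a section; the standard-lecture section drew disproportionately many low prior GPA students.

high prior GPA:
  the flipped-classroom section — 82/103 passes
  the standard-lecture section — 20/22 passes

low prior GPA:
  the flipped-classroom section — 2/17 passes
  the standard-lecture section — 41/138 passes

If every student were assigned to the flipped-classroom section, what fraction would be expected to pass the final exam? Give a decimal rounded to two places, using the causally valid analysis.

0.42

Nothing the teaching method does changes prior GPA band; the imbalance is an allocation artefact. With prior GPA band also predicting the outcome, the pooled figure is confounded, and the within-stratum comparison is the causal one.
Standardising the flipped-classroom section to the population prior GPA band mix: 0.446·82/103 + 0.554·2/17 = 0.421.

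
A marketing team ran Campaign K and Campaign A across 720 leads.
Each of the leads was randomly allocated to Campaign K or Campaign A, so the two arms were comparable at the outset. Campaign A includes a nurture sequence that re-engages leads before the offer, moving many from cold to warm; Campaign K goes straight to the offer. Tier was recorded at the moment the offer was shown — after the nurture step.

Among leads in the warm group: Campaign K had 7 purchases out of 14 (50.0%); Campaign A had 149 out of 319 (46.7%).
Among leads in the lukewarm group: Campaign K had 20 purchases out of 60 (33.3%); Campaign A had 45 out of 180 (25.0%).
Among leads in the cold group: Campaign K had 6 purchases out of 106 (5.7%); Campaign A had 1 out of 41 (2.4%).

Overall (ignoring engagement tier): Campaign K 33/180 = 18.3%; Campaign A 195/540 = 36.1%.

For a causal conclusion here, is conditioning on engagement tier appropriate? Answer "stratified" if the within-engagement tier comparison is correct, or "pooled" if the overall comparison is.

Within every engagement tier level Campaign K has the higher rate, yet pooled Campaign A does — Simpson's reversal.
Engagement tier is recorded after the campaign and is itself shifted by it — it sits on the causal path from campaign to outcome. Conditioning on a mediator would strip out part of the effect we want; the pooled comparison gives the total causal effect.
Pooled: Campaign K 18.3% vs Campaign A 36.1%; Campaign A is higher overall.

pooled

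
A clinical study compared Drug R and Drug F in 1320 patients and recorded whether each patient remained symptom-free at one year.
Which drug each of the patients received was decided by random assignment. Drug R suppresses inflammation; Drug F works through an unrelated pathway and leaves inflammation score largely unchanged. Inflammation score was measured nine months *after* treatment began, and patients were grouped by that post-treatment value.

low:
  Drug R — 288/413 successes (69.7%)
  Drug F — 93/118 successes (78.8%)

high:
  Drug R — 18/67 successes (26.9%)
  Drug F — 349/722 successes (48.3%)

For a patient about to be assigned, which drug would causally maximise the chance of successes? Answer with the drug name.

Drug R

The inflammation score-specific comparison favours Drug F throughout, but the pooled figures favour Drug R. The question is whether to condition on inflammation score.
Because the drug influences inflammation score, inflammation score is a post-treatment mediator, not a confounder. Stratifying on it would bias the estimate; the causal effect is the crude pooled difference.
Pooled: Drug R 63.7% vs Drug F 52.6%; Drug R is higher overall.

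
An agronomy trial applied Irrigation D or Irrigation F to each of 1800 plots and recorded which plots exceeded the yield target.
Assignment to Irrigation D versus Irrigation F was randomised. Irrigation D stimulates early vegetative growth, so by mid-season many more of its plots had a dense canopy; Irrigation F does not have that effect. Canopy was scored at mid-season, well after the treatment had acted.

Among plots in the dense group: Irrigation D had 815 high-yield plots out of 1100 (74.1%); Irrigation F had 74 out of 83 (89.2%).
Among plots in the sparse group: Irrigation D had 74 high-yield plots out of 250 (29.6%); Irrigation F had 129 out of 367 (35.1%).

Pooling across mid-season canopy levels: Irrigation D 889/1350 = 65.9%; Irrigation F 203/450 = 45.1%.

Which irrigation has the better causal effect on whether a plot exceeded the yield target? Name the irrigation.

Irrigation D

Mid-season canopy lies on the pathway irrigation → mid-season canopy → outcome, so adjusting for it blocks the indirect effect. For the total causal effect of irrigation, use the unadjusted pooled rates.
Pooled: Irrigation D 65.9% vs Irrigation F 45.1%; Irrigation D is higher overall.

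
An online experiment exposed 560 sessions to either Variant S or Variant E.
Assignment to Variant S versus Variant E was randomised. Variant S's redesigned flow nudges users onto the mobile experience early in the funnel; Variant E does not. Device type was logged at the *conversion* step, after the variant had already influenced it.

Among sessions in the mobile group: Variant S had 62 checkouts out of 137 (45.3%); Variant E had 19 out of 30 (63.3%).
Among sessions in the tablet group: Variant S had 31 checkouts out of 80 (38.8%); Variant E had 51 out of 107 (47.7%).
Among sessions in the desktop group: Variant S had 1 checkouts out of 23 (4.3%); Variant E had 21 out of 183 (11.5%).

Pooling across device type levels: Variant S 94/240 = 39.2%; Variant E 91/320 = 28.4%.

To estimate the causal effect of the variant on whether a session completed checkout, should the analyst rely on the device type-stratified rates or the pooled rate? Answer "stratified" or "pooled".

pooled

The distribution of device type is itself part of what the variant does — it is an intermediate outcome. Holding it fixed would remove that part of the effect; the total effect is the pooled difference.
Pooled: Variant S 39.2% vs Variant E 28.4%; Variant S is higher overall.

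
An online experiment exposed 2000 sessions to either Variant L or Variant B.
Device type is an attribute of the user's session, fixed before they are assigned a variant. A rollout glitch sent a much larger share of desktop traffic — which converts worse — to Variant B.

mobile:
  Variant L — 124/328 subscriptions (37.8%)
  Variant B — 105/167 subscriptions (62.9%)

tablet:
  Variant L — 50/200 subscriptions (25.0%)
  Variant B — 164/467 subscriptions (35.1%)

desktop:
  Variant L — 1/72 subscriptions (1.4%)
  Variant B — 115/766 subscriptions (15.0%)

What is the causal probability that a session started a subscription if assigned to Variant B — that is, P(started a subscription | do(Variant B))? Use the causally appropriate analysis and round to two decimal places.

0.34

Here device type is a common cause — it drives both which variant a case falls under and the outcome. The crude comparison mixes populations; the stratum-specific rates are the causally relevant ones.
Standardising Variant B to the population device type mix: 0.247·105/167 + 0.334·164/467 + 0.419·115/766 = 0.336.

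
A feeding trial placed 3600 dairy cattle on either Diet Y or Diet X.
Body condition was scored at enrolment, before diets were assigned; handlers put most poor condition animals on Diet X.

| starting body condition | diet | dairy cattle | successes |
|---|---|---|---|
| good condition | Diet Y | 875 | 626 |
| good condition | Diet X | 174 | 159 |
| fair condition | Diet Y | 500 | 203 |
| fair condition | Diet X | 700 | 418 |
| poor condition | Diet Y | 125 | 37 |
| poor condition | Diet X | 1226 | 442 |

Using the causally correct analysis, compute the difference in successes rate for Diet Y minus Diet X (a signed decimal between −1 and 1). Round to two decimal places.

-0.15

Within every starting body condition level Diet X has the higher rate, yet pooled Diet Y does — Simpson's reversal.
Nothing the diet does changes starting body condition; the imbalance is an allocation artefact. With starting body condition also predicting the outcome, the pooled figure is confounded, and the within-stratum comparison is the causal one.
Adjusting over the population distribution of starting body condition: 0.291·(0.715−0.914) + 0.333·(0.406−0.597) + 0.375·(0.296−0.361) = -0.146.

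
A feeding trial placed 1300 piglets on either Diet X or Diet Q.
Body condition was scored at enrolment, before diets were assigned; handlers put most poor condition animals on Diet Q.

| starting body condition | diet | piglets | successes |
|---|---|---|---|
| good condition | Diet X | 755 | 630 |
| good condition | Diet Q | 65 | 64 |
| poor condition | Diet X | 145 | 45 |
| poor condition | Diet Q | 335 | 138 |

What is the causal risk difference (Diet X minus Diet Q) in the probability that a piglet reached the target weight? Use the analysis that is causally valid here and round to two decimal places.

Since starting body condition is a pre-existing factor (not a product of the diet) and it affects the outcome on its own, it is a confounder. The stratified rates, not the pooled rate, identify the causal effect.
Adjusting over the population distribution of starting body condition: 0.631·(0.834−0.985) + 0.369·(0.310−0.412) = -0.132.

-0.13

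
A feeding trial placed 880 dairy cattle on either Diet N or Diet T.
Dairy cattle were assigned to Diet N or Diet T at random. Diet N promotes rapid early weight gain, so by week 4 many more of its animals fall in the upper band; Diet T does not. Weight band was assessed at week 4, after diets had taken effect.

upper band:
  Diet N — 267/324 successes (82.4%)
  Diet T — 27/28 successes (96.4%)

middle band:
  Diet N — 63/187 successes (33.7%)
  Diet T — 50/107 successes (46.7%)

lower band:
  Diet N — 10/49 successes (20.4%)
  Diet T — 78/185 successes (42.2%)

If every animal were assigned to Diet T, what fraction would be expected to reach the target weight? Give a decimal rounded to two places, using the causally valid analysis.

Week-4 weight band lies on the pathway diet → week-4 weight band → outcome, so adjusting for it blocks the indirect effect. For the total causal effect of diet, use the unadjusted pooled rates.
So P(outcome | do(Diet T)) is just the pooled rate for Diet T: 155/320 = 0.484.

0.48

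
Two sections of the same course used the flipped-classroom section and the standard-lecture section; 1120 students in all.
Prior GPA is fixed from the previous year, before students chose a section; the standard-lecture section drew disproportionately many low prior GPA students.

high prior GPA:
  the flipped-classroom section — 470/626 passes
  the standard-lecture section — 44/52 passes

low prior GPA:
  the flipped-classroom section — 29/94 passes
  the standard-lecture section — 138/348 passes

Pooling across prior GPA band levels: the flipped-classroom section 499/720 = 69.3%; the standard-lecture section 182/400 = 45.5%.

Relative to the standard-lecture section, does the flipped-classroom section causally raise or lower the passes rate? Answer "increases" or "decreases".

Here prior GPA band is a common cause — it drives both which teaching method a case falls under and the outcome. The crude comparison mixes populations; the stratum-specific rates are the causally relevant ones.
Within each level — high prior GPA: 75.1% vs 84.6%; low prior GPA: 30.9% vs 39.7% — the standard-lecture section is higher every time.

decreases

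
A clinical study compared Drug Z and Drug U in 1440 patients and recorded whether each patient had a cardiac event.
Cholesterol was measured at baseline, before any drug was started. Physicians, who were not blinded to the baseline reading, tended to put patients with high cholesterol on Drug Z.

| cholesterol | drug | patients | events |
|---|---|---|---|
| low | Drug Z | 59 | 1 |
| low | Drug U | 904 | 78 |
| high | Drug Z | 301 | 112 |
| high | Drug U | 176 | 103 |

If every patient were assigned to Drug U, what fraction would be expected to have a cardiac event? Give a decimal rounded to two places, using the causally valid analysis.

Within every cholesterol level Drug Z has the lower rate, yet pooled Drug U does — Simpson's reversal.
The imbalance in cholesterol arose from how patients were allocated, not from anything the drug did; and cholesterol independently affects the outcome. The pooled gap is confounded — condition on cholesterol.
Standardising Drug U to the population cholesterol mix: 0.669·78/904 + 0.331·103/176 = 0.252.

0.25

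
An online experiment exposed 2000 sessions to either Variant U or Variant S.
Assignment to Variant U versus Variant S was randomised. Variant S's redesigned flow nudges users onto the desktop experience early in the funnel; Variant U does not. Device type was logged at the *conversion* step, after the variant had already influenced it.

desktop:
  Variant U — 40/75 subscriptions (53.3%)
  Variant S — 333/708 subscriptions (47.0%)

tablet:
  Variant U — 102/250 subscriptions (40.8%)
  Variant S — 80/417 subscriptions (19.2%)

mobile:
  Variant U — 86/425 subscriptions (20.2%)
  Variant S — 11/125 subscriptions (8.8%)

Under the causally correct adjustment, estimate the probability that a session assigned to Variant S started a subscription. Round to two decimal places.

Within every device type level Variant U has the higher rate, yet pooled Variant S does — Simpson's reversal.
Stratifying would compare variants among sessions the variants themselves sorted into device type groups — a form of selection on an intermediate. The unconditioned pooled rates give the total causal effect.
So P(outcome | do(Variant S)) is just the pooled rate for Variant S: 424/1250 = 0.339.

0.34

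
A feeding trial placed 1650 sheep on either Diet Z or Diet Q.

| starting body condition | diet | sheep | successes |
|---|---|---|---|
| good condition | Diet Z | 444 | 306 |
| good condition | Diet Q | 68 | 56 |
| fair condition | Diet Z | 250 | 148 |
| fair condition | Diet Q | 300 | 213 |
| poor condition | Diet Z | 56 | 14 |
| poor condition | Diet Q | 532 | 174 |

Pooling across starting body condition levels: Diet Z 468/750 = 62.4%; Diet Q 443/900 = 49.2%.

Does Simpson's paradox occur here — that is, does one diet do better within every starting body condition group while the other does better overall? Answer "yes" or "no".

yes

Within each starting body condition level (good condition 68.9% vs 82.4%; fair condition 59.2% vs 71.0%; poor condition 25.0% vs 32.7%), Diet Q has the higher rate every time. Pooled: 62.4% vs 49.2% — Diet Z has the higher rate overall. The two comparisons disagree.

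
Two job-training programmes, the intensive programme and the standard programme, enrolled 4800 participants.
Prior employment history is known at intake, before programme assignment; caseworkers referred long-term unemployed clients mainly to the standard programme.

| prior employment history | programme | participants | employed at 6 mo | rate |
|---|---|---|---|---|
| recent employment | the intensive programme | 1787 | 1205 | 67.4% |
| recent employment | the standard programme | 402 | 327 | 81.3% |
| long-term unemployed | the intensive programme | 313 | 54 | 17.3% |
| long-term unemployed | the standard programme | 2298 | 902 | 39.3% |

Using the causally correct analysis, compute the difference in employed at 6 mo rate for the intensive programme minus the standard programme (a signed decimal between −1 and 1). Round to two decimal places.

-0.18

the standard programme is higher inside every prior employment history stratum but the intensive programme is higher in aggregate. Whether to stratify depends on how prior employment history relates to the programme.
The imbalance in prior employment history arose from how participants were allocated, not from anything the programme did; and prior employment history independently affects the outcome. The pooled gap is confounded — condition on prior employment history.
Adjusting over the population distribution of prior employment history: 0.456·(0.674−0.813) + 0.544·(0.173−0.393) = -0.183.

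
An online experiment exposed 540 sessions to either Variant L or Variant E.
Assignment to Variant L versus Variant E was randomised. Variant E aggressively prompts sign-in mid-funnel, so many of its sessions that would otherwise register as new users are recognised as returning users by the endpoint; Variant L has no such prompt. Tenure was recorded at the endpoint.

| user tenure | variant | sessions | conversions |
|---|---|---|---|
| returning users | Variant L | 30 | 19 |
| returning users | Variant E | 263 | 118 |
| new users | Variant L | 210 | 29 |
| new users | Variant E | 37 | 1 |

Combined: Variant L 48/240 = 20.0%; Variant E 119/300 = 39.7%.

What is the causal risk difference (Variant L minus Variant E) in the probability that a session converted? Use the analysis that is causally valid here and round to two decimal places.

-0.20

Within every user tenure level Variant L has the higher rate, yet pooled Variant E does — Simpson's reversal.
User tenure is downstream of the variant. One should not condition on a consequence of treatment, so the overall rates are the right comparison.
The causal difference is the pooled difference: 0.200 − 0.397 = -0.197.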